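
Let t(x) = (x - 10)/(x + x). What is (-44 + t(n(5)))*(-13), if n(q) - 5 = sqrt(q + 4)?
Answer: 4589/8 ≈ 573.63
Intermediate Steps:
n(q) = 5 + sqrt(4 + q) (n(q) = 5 + sqrt(q + 4) = 5 + sqrt(4 + q))
t(x) = (-10 + x)/(2*x) (t(x) = (-10 + x)/((2*x)) = (-10 + x)*(1/(2*x)) = (-10 + x)/(2*x))
(-44 + t(n(5)))*(-13) = (-44 + (-10 + (5 + sqrt(4 + 5)))/(2*(5 + sqrt(4 + 5))))*(-13) = (-44 + (-10 + (5 + sqrt(9)))/(2*(5 + sqrt(9))))*(-13) = (-44 + (-10 + (5 + 3))/(2*(5 + 3)))*(-13) = (-44 + (1/2)*(-10 + 8)/8)*(-13) = (-44 + (1/2)*(1/8)*(-2))*(-13) = (-44 - 1/8)*(-13) = -353/8*(-13) = 4589/8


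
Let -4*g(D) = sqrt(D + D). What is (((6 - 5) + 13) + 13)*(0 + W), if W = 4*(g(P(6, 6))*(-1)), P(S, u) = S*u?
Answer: 162*sqrt(2) ≈ 229.10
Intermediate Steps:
g(D) = -sqrt(2)*sqrt(D)/4 (g(D) = -sqrt(D + D)/4 = -sqrt(2)*sqrt(D)/4)
W = 6*sqrt(2) (W = 4*(-sqrt(2)*sqrt(6*6)/4*(-1)) = 4*(-sqrt(2)*sqrt(36)/4*(-1)) = 4*(-1/4*sqrt(2)*6*(-1)) = 4*(-3*sqrt(2)/2*(-1)) = 4*(3*sqrt(2)/2) = 6*sqrt(2) ≈ 8.4853)
(((6 - 5) + 13) + 13)*(0 + W) = (((6 - 5) + 13) + 13)*(0 + 6*sqrt(2)) = ((1 + 13) + 13)*(6*sqrt(2)) = (14 + 13)*(6*sqrt(2)) = 27*(6*sqrt(2)) = 162*sqrt(2)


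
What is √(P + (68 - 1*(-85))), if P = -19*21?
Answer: I*√246 ≈ 15.684*I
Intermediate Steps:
P = -399
√(P + (68 - 1*(-85))) = √(-399 + (68 - 1*(-85))) = √(-399 + (68 + 85)) = √(-399 + 153) = √(-246) = I*√246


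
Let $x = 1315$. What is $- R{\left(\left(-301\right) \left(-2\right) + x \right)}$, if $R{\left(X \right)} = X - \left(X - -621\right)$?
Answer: $621$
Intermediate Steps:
$R{\left(X \right)} = -621$ ($R{\left(X \right)} = X - \left(X + 621\right) = X - \left(621 + X\right) = -621$)
$- R{\left(\left(-301\right) \left(-2\right) + x \right)} = \left(-1\right) \left(-621\right) = 621$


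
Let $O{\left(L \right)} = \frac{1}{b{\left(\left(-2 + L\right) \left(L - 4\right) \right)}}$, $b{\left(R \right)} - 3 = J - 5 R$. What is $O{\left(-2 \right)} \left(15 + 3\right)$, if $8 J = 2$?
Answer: $- \frac{72}{467} \approx -0.15418$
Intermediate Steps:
$J = \frac{1}{4}$ ($J = \frac{1}{8} \cdot 2 = \frac{1}{4} \approx 0.25$)
$b{\left(R \right)} = \frac{13}{4} - 5 R$ ($b{\left(R \right)} = 3 - \left(- \frac{1}{4} + 5 R\right) = \frac{13}{4} - 5 R$)
$O{\left(L \right)} = \frac{1}{\frac{13}{4} - 5 \left(-4 + L\right) \left(-2 + L\right)}$ ($O{\left(L \right)} = \frac{1}{\frac{13}{4} - 5 \left(-2 + L\right) \left(L - 4\right)} = \frac{1}{\frac{13}{4} - 5 \left(-2 + L\right) \left(-4 + L\right)} = \frac{1}{\frac{13}{4} - 5 \left(-4 + L\right) \left(-2 + L\right)}$)
$O{\left(-2 \right)} \left(15 + 3\right) = \frac{4}{-147 - 20 \left(-2\right)^{2} + 120 \left(-2\right)} \left(15 + 3\right) = \frac{4}{-147 - 80 - 240} \cdot 18 = \frac{4}{-467} \cdot 18 = 4 \left(- \frac{1}{467}\right) 18 = \left(- \frac{4}{467}\right) 18 = - \frac{72}{467}$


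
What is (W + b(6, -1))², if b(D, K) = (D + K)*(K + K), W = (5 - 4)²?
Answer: 81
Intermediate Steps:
W = 1 (W = 1² = 1)
b(D, K) = 2*K*(D + K) (b(D, K) = (D + K)*(2*K) = 2*K*(D + K))
(W + b(6, -1))² = (1 + 2*(-1)*(6 - 1))² = (1 + 2*(-1)*5)² = (1 - 10)² = (-9)² = 81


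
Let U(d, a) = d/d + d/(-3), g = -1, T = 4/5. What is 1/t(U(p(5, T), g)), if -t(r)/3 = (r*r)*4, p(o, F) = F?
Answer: -75/484 ≈ -0.15496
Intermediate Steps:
T = ⅘ (T = 4*(⅕) = ⅘ ≈ 0.80000)
U(d, a) = 1 - d/3 (U(d, a) = 1 + d*(-⅓) = 1 - d/3)
t(r) = -12*r² (t(r) = -3*r*r*4 = -3*r²*4 = -12*r²)
1/t(U(p(5, T), g)) = 1/(-12*(1 - ⅓*⅘)²) = 1/(-12*(1 - 4/15)²) = 1/(-12*(11/15)²) = 1/(-12*121/225) = 1/(-484/75) = -75/484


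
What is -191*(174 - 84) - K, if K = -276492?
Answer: 259302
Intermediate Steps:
-191*(174 - 84) - K = -191*(174 - 84) - 1*(-276492) = -191*90 + 276492 = -17190 + 276492 = 259302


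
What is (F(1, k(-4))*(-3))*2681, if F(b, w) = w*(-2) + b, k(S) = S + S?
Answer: -136731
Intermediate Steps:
k(S) = 2*S
F(b, w) = b - 2*w (F(b, w) = -2*w + b = b - 2*w)
(F(1, k(-4))*(-3))*2681 = ((1 - 4*(-4))*(-3))*2681 = ((1 - 2*(-8))*(-3))*2681 = ((1 + 16)*(-3))*2681 = (17*(-3))*2681 = -51*2681 = -136731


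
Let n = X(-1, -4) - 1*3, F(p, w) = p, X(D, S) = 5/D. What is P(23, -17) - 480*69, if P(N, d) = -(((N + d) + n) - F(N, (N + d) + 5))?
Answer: -33095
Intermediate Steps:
n = -8 (n = 5/(-1) - 1*3 = 5*(-1) - 3 = -5 - 3 = -8)
P(N, d) = 8 - d (P(N, d) = -(((N + d) - 8) - N) = -((-8 + N + d) - N) = -(-8 + d) = 8 - d)
P(23, -17) - 480*69 = (8 - 1*(-17)) - 480*69 = (8 + 17) - 33120 = 25 - 33120 = -33095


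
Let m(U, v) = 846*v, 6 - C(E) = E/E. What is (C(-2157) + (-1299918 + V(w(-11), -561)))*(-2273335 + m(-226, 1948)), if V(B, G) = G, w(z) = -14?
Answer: 813221504998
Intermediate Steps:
C(E) = 5 (C(E) = 6 - E/E = 6 - 1*1 = 6 - 1 = 5)
(C(-2157) + (-1299918 + V(w(-11), -561)))*(-2273335 + m(-226, 1948)) = (5 + (-1299918 - 561))*(-2273335 + 846*1948) = (5 - 1300479)*(-2273335 + 1648008) = -1300474*(-625327) = 813221504998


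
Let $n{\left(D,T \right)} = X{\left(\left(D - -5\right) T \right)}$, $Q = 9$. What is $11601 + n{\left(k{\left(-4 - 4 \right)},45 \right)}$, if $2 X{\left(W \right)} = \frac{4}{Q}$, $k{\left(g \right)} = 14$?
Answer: $\frac{104411}{9} \approx 11601.0$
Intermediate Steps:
$X{\left(W \right)} = \frac{2}{9}$ ($X{\left(W \right)} = \frac{4 \cdot \frac{1}{9}}{2} = \frac{1}{2} \cdot \frac{4}{9} = \frac{2}{9}$)
$n{\left(D,T \right)} = \frac{2}{9}$
$11601 + n{\left(k{\left(-4 - 4 \right)},45 \right)} = 11601 + \frac{2}{9} = \frac{104411}{9}$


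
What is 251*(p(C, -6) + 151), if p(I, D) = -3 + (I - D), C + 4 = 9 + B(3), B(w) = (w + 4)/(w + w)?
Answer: 241211/6 ≈ 40202.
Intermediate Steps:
B(w) = (4 + w)/(2*w) (B(w) = (4 + w)/((2*w)) = (4 + w)*(1/(2*w)) = (4 + w)/(2*w))
C = 37/6 (C = -4 + (9 + (½)*(4 + 3)/3) = -4 + (9 + (½)*(⅓)*7) = -4 + (9 + 7/6) = -4 + 61/6 = 37/6 ≈ 6.1667)
p(I, D) = -3 + I - D
251*(p(C, -6) + 151) = 251*((-3 + 37/6 - 1*(-6)) + 151) = 251*((-3 + 37/6 + 6) + 151) = 251*(55/6 + 151) = 251*(961/6) = 241211/6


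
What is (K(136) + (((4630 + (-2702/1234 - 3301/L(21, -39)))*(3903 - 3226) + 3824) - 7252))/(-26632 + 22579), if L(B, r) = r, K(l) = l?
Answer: -76689685690/97527339 ≈ -786.34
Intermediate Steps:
(K(136) + (((4630 + (-2702/1234 - 3301/L(21, -39)))*(3903 - 3226) + 3824) - 7252))/(-26632 + 22579) = (136 + (((4630 + (-2702/1234 - 3301/(-39)))*(3903 - 3226) + 3824) - 7252))/(-26632 + 22579) = (136 + (((4630 + (-2702*1/1234 - 3301*(-1/39)))*677 + 3824) - 7252))/(-4053) = (136 + (((4630 + (-1351/617 + 3301/39))*677 + 3824) - 7252))*(-1/4053) = (136 + (((4630 + 1984028/24063)*677 + 3824) - 7252))*(-1/4053) = (136 + (((113395718/24063)*677 + 3824) - 7252))*(-1/4053) = (136 + ((76768901086/24063 + 3824) - 7252))*(-1/4053) = (136 + (76860917998/24063 - 7252))*(-1/4053) = (136 + 76686413122/24063)*(-1/4053) = (76689685690/24063)*(-1/4053) = -76689685690/97527339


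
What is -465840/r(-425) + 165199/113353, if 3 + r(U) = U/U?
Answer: 26402345959/113353 ≈ 2.3292e+5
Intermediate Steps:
r(U) = -2 (r(U) = -3 + U/U = -3 + 1 = -2)
-465840/r(-425) + 165199/113353 = -465840/(-2) + 165199/113353 = -465840*(-½) + 165199*(1/113353) = 232920 + 165199/113353 = 26402345959/113353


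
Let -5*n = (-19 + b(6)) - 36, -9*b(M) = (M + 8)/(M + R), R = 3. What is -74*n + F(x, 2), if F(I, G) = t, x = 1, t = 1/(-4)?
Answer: -1323229/1620 ≈ -816.81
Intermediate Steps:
t = -1/4 ≈ -0.25000
F(I, G) = -1/4
b(M) = -(8 + M)/(9*(3 + M)) (b(M) = -(M + 8)/(9*(M + 3)) = -(8 + M)/(9*(3 + M)))
n = 4469/405 (n = -((-19 + (-8 - 1*6)/(9*(3 + 6))) - 36)/5 = -((-19 + (1/9)*(-8 - 6)/9) - 36)/5 = -((-19 + (1/9)*(1/9)*(-14)) - 36)/5 = -((-19 - 14/81) - 36)/5 = -(-1553/81 - 36)/5 = -1/5*(-4469/81) = 4469/405 ≈ 11.035)
-74*n + F(x, 2) = -74*4469/405 - 1/4 = -330706/405 - 1/4 = -1323229/1620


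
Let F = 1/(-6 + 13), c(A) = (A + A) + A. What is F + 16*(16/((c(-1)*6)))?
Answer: -887/63 ≈ -14.079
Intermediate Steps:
c(A) = 3*A (c(A) = 2*A + A = 3*A)
F = ⅐ (F = 1/7 = ⅐ ≈ 0.14286)
F + 16*(16/((c(-1)*6))) = ⅐ + 16*(16/(((3*(-1))*6))) = ⅐ + 16*(16/((-3*6))) = ⅐ + 16*(16/(-18)) = ⅐ + 16*(16*(-1/18)) = ⅐ + 16*(-8/9) = ⅐ - 128/9 = -887/63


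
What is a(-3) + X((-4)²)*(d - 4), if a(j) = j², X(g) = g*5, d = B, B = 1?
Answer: -231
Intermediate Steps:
d = 1
X(g) = 5*g
a(-3) + X((-4)²)*(d - 4) = (-3)² + (5*(-4)²)*(1 - 4) = 9 + (5*16)*(-3) = 9 + 80*(-3) = 9 - 240 = -231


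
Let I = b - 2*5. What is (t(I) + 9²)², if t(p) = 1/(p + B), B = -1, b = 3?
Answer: 418609/64 ≈ 6540.8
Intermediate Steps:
I = -7 (I = 3 - 2*5 = 3 - 10 = -7)
t(p) = 1/(-1 + p) (t(p) = 1/(p - 1) = 1/(-1 + p))
(t(I) + 9²)² = (1/(-1 - 7) + 9²)² = (1/(-8) + 81)² = (-⅛ + 81)² = (647/8)² = 418609/64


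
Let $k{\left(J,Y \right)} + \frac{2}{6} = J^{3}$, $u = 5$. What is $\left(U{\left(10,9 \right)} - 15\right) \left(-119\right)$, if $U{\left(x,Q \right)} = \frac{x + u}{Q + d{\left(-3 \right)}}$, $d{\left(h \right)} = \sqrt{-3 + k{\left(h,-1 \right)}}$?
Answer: $\frac{547995}{334} + \frac{1785 i \sqrt{273}}{334} \approx 1640.7 + 88.302 i$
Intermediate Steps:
$k{\left(J,Y \right)} = - \frac{1}{3} + J^{3}$
$d{\left(h \right)} = \sqrt{- \frac{10}{3} + h^{3}}$ ($d{\left(h \right)} = \sqrt{-3 + \left(- \frac{1}{3} + h^{3}\right)} = \sqrt{- \frac{10}{3} + h^{3}}$)
$U{\left(x,Q \right)} = \frac{5 + x}{Q + \frac{i \sqrt{273}}{3}}$ ($U{\left(x,Q \right)} = \frac{x + 5}{Q + \frac{\sqrt{-30 + 9 \left(-3\right)^{3}}}{3}} = \frac{5 + x}{Q + \frac{\sqrt{-30 + 9 \left(-27\right)}}{3}} = \frac{5 + x}{Q + \frac{\sqrt{-30 - 243}}{3}} = \frac{5 + x}{Q + \frac{\sqrt{-273}}{3}} = \frac{5 + x}{Q + \frac{i \sqrt{273}}{3}}$)
$\left(U{\left(10,9 \right)} - 15\right) \left(-119\right) = \left(\frac{3 \left(5 + 10\right)}{3 \cdot 9 + i \sqrt{273}} - 15\right) \left(-119\right) = \left(3 \frac{1}{27 + i \sqrt{273}} \cdot 15 - 15\right) \left(-119\right) = \left(\frac{45}{27 + i \sqrt{273}} - 15\right) \left(-119\right) = \left(-15 + \frac{45}{27 + i \sqrt{273}}\right) \left(-119\right) = 1785 - \frac{5355}{27 + i \sqrt{273}}$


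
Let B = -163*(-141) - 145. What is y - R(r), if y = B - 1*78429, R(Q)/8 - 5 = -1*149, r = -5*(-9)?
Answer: -54439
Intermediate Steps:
r = 45
B = 22838 (B = 22983 - 145 = 22838)
R(Q) = -1152 (R(Q) = 40 + 8*(-1*149) = 40 + 8*(-149) = 40 - 1192 = -1152)
y = -55591 (y = 22838 - 1*78429 = 22838 - 78429 = -55591)
y - R(r) = -55591 - 1*(-1152) = -55591 + 1152 = -54439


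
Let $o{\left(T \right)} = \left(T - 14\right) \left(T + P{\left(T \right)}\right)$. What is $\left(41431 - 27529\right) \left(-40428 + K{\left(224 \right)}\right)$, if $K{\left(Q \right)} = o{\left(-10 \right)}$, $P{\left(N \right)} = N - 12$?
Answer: $-551353320$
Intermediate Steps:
$P{\left(N \right)} = -12 + N$ ($P{\left(N \right)} = N - 12 = -12 + N$)
$o{\left(T \right)} = \left(-14 + T\right) \left(-12 + 2 T\right)$ ($o{\left(T \right)} = \left(T - 14\right) \left(T + \left(-12 + T\right)\right) = \left(-14 + T\right) \left(-12 + 2 T\right)$)
$K{\left(Q \right)} = 768$ ($K{\left(Q \right)} = 168 - -400 + 2 \left(-10\right)^{2} = 168 + 400 + 2 \cdot 100 = 168 + 400 + 200 = 768$)
$\left(41431 - 27529\right) \left(-40428 + K{\left(224 \right)}\right) = \left(41431 - 27529\right) \left(-40428 + 768\right) = 13902 \left(-39660\right) = -551353320$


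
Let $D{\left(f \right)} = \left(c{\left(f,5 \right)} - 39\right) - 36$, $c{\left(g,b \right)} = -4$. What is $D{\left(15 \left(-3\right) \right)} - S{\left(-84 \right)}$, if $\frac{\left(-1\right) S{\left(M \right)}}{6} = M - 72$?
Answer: $-1015$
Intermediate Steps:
$S{\left(M \right)} = 432 - 6 M$ ($S{\left(M \right)} = - 6 \left(M - 72\right) = - 6 \left(-72 + M\right) = 432 - 6 M$)
$D{\left(f \right)} = -79$ ($D{\left(f \right)} = \left(-4 - 39\right) - 36 = -43 - 36 = -79$)
$D{\left(15 \left(-3\right) \right)} - S{\left(-84 \right)} = -79 - \left(432 - -504\right) = -79 - \left(432 + 504\right) = -79 - 936 = -1015$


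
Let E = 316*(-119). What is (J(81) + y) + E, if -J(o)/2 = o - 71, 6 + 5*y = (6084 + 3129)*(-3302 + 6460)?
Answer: 28906528/5 ≈ 5.7813e+6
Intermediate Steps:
y = 29094648/5 (y = -6/5 + ((6084 + 3129)*(-3302 + 6460))/5 = -6/5 + (9213*3158)/5 = -6/5 + (⅕)*29094654 = -6/5 + 29094654/5 = 29094648/5 ≈ 5.8189e+6)
J(o) = 142 - 2*o (J(o) = -2*(o - 71) = -2*(-71 + o) = 142 - 2*o)
E = -37604
(J(81) + y) + E = ((142 - 2*81) + 29094648/5) - 37604 = ((142 - 162) + 29094648/5) - 37604 = (-20 + 29094648/5) - 37604 = 29094548/5 - 37604 = 28906528/5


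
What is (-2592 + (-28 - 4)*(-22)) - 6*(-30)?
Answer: -1708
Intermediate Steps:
(-2592 + (-28 - 4)*(-22)) - 6*(-30) = (-2592 - 32*(-22)) + 180 = (-2592 + 704) + 180 = -1888 + 180 = -1708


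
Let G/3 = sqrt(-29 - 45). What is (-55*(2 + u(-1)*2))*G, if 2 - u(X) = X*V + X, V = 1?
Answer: -1650*I*sqrt(74) ≈ -14194.0*I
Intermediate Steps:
u(X) = 2 - 2*X (u(X) = 2 - (X*1 + X) = 2 - (X + X) = 2 - 2*X)
G = 3*I*sqrt(74) (G = 3*sqrt(-29 - 45) = 3*sqrt(-74) = 3*(I*sqrt(74)) = 3*I*sqrt(74) ≈ 25.807*I)
(-55*(2 + u(-1)*2))*G = (-55*(2 + (2 - 2*(-1))*2))*(3*I*sqrt(74)) = (-55*(2 + (2 + 2)*2))*(3*I*sqrt(74)) = (-55*(2 + 4*2))*(3*I*sqrt(74)) = (-55*(2 + 8))*(3*I*sqrt(74)) = (-55*10)*(3*I*sqrt(74)) = -1650*I*sqrt(74)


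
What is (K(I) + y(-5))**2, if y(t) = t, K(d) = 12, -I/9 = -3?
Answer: 49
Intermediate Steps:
I = 27 (I = -9*(-3) = 27)
(K(I) + y(-5))**2 = (12 - 5)**2 = 7**2 = 49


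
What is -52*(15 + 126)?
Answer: -7332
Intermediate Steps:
-52*(15 + 126) = -52*141 = -7332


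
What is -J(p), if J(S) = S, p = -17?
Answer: 17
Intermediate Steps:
-J(p) = -1*(-17) = 17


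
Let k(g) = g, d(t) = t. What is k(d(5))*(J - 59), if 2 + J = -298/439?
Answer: -135385/439 ≈ -308.39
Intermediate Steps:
J = -1176/439 (J = -2 - 298/439 = -1176/439 ≈ -2.6788)
k(d(5))*(J - 59) = 5*(-1176/439 - 59) = 5*(-27077/439) = -135385/439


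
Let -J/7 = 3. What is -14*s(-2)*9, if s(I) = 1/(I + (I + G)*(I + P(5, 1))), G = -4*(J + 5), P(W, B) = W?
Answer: -63/92 ≈ -0.68478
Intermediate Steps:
J = -21 (J = -7*3 = -21)
G = 64 (G = -4*(-21 + 5) = -4*(-16) = 64)
s(I) = 1/(I + (5 + I)*(64 + I)) (s(I) = 1/(I + (I + 64)*(I + 5)) = 1/(I + (64 + I)*(5 + I)) = 1/(I + (5 + I)*(64 + I)))
-14*s(-2)*9 = -14/(320 + (-2)² + 70*(-2))*9 = -14/(320 + 4 - 140)*9 = -14/184*9 = -14*1/184*9 = -7/92*9 = -63/92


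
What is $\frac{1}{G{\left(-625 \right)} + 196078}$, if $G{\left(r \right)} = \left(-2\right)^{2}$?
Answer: $\frac{1}{196082} \approx 5.0999 \cdot 10^{-6}$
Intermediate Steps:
$G{\left(r \right)} = 4$
$\frac{1}{G{\left(-625 \right)} + 196078} = \frac{1}{4 + 196078} = \frac{1}{196082}$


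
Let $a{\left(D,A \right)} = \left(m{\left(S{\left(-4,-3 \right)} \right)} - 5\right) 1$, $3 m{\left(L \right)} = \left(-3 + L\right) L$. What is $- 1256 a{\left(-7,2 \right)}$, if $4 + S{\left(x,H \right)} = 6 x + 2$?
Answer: $- \frac{928184}{3} \approx -3.0939 \cdot 10^{5}$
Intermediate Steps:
$S{\left(x,H \right)} = -2 + 6 x$ ($S{\left(x,H \right)} = -4 + \left(6 x + 2\right) = -4 + \left(2 + 6 x\right) = -2 + 6 x$)
$m{\left(L \right)} = \frac{L \left(-3 + L\right)}{3}$ ($m{\left(L \right)} = \frac{\left(-3 + L\right) L}{3} = \frac{L \left(-3 + L\right)}{3}$)
$a{\left(D,A \right)} = \frac{739}{3}$ ($a{\left(D,A \right)} = \left(\frac{\left(-2 + 6 \left(-4\right)\right) \left(-3 + \left(-2 + 6 \left(-4\right)\right)\right)}{3} - 5\right) 1 = \left(\frac{\left(-2 - 24\right) \left(-3 - 26\right)}{3} - 5\right) 1 = \left(\frac{1}{3} \left(-26\right) \left(-3 - 26\right) - 5\right) 1 = \left(\frac{1}{3} \left(-26\right) \left(-29\right) - 5\right) 1 = \left(\frac{754}{3} - 5\right) 1 = \frac{739}{3} \cdot 1 = \frac{739}{3}$)
$- 1256 a{\left(-7,2 \right)} = \left(-1256\right) \frac{739}{3} = - \frac{928184}{3}$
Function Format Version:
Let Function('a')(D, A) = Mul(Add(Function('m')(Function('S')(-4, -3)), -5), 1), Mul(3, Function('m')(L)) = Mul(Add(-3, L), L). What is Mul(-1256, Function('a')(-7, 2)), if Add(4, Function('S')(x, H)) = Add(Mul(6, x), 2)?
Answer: Rational(-928184, 3) ≈ -3.0939e+5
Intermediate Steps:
Function('S')(x, H) = Add(-2, Mul(6, x)) (Function('S')(x, H) = Add(-4, Add(Mul(6, x), 2)) = Add(-4, Add(2, Mul(6, x))) = Add(-2, Mul(6, x)))
Function('m')(L) = Mul(Rational(1, 3), L, Add(-3, L)) (Function('m')(L) = Mul(Rational(1, 3), Mul(Add(-3, L), L)) = Mul(Rational(1, 3), Mul(L, Add(-3, L))) = Mul(Rational(1, 3), L, Add(-3, L)))
Function('a')(D, A) = Rational(739, 3) (Function('a')(D, A) = Mul(Add(Mul(Rational(1, 3), Add(-2, Mul(6, -4)), Add(-3, Add(-2, Mul(6, -4)))), -5), 1) = Mul(Add(Mul(Rational(1, 3), Add(-2, -24), Add(-3, Add(-2, -24))), -5), 1) = Mul(Add(Mul(Rational(1, 3), -26, Add(-3, -26)), -5), 1) = Mul(Add(Mul(Rational(1, 3), -26, -29), -5), 1) = Mul(Add(Rational(754, 3), -5), 1) = Mul(Rational(739, 3), 1) = Rational(739, 3))
Mul(-1256, Function('a')(-7, 2)) = Mul(-1256, Rational(739, 3)) = Rational(-928184, 3)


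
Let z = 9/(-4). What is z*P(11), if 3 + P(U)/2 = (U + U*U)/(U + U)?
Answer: -27/2 ≈ -13.500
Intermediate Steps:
z = -9/4 (z = 9*(-¼) = -9/4 ≈ -2.2500)
P(U) = -6 + (U + U²)/U (P(U) = -6 + 2*((U + U*U)/(U + U)) = -6 + 2*((U + U²)/((2*U))) = -6 + 2*((U + U²)*(1/(2*U))) = -6 + 2*((U + U²)/(2*U)) = -6 + (U + U²)/U)
z*P(11) = -9*(-5 + 11)/4 = -9/4*6 = -27/2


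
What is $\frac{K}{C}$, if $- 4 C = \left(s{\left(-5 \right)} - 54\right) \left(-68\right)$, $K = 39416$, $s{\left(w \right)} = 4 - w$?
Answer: $- \frac{39416}{765} \approx -51.524$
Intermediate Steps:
$C = -765$ ($C = - \frac{\left(\left(4 - -5\right) - 54\right) \left(-68\right)}{4} = - \frac{\left(\left(4 + 5\right) - 54\right) \left(-68\right)}{4} = - \frac{\left(9 - 54\right) \left(-68\right)}{4} = - \frac{\left(-45\right) \left(-68\right)}{4} = \left(- \frac{1}{4}\right) 3060 = -765$)
$\frac{K}{C} = \frac{39416}{-765} = 39416 \left(- \frac{1}{765}\right) = - \frac{39416}{765}$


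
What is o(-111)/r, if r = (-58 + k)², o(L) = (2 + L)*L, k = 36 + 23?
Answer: 12099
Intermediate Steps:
k = 59
o(L) = L*(2 + L)
r = 1 (r = (-58 + 59)² = 1² = 1)
o(-111)/r = -111*(2 - 111)/1 = -111*(-109)*1 = 12099*1 = 12099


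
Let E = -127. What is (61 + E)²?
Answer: 4356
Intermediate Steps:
(61 + E)² = (61 - 127)² = (-66)² = 4356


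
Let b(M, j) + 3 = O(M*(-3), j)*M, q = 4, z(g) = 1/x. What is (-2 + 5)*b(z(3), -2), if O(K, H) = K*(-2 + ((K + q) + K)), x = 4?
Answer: -297/32 ≈ -9.2813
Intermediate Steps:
z(g) = 1/4
O(K, H) = K*(2 + 2*K) (O(K, H) = K*(-2 + ((K + 4) + K)) = K*(-2 + ((4 + K) + K)) = K*(-2 + (4 + 2*K)) = K*(2 + 2*K))
b(M, j) = -3 - 6*M**2*(1 - 3*M) (b(M, j) = -3 + (2*(M*(-3))*(1 + M*(-3)))*M = -3 + (2*(-3*M)*(1 - 3*M))*M = -3 + (-6*M*(1 - 3*M))*M = -3 - 6*M**2*(1 - 3*M))
(-2 + 5)*b(z(3), -2) = (-2 + 5)*(-3 - 6*(1/4)**2 + 18*(1/4)**3) = 3*(-3 - 6*1/16 + 18*(1/64)) = 3*(-3 - 3/8 + 9/32) = 3*(-99/32) = -297/32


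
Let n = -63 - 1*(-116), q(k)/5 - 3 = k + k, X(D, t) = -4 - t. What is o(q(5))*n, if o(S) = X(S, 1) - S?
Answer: -3710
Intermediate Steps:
q(k) = 15 + 10*k (q(k) = 15 + 5*(k + k) = 15 + 5*(2*k) = 15 + 10*k)
o(S) = -5 - S (o(S) = (-4 - 1*1) - S = (-4 - 1) - S = -5 - S)
n = 53 (n = -63 + 116 = 53)
o(q(5))*n = (-5 - (15 + 10*5))*53 = (-5 - (15 + 50))*53 = (-5 - 1*65)*53 = (-5 - 65)*53 = -70*53 = -3710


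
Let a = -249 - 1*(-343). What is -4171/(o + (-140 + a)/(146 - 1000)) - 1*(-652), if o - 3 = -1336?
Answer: 372878553/569168 ≈ 655.13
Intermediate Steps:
o = -1333 (o = 3 - 1336 = -1333)
a = 94 (a = -249 + 343 = 94)
-4171/(o + (-140 + a)/(146 - 1000)) - 1*(-652) = -4171/(-1333 + (-140 + 94)/(146 - 1000)) - 1*(-652) = -4171/(-1333 - 46/(-854)) + 652 = -4171/(-1333 - 46*(-1/854)) + 652 = -4171/(-1333 + 23/427) + 652 = -4171/(-569168/427) + 652 = -4171*(-427/569168) + 652 = 1781017/569168 + 652 = 372878553/569168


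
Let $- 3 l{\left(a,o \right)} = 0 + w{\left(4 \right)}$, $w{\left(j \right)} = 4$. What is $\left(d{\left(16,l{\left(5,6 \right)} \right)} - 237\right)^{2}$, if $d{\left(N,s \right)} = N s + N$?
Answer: $\frac{528529}{9} \approx 58725.0$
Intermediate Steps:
$l{\left(a,o \right)} = - \frac{4}{3}$ ($l{\left(a,o \right)} = - \frac{0 + 4}{3} = \left(- \frac{1}{3}\right) 4 = - \frac{4}{3}$)
$d{\left(N,s \right)} = N + N s$
$\left(d{\left(16,l{\left(5,6 \right)} \right)} - 237\right)^{2} = \left(16 \left(1 - \frac{4}{3}\right) - 237\right)^{2} = \left(16 \left(- \frac{1}{3}\right) - 237\right)^{2} = \left(- \frac{16}{3} - 237\right)^{2} = \left(- \frac{727}{3}\right)^{2} = \frac{528529}{9}$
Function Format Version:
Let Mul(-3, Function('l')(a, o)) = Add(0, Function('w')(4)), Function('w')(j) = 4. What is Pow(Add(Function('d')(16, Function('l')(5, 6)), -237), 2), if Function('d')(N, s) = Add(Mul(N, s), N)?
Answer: Rational(528529, 9) ≈ 58725.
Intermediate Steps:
Function('l')(a, o) = Rational(-4, 3) (Function('l')(a, o) = Mul(Rational(-1, 3), Add(0, 4)) = Mul(Rational(-1, 3), 4) = Rational(-4, 3))
Function('d')(N, s) = Add(N, Mul(N, s))
Pow(Add(Function('d')(16, Function('l')(5, 6)), -237), 2) = Pow(Add(Mul(16, Add(1, Rational(-4, 3))), -237), 2) = Pow(Add(Mul(16, Rational(-1, 3)), -237), 2) = Pow(Add(Rational(-16, 3), -237), 2) = Pow(Rational(-727, 3), 2) = Rational(528529, 9)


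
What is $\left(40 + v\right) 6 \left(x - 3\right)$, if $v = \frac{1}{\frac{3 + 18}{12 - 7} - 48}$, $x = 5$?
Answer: $\frac{35020}{73} \approx 479.73$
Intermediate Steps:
$v = - \frac{5}{219}$ ($v = \frac{1}{\frac{21}{5} - 48} = \frac{1}{- \frac{219}{5}} = - \frac{5}{219} \approx -0.022831$)
$\left(40 + v\right) 6 \left(x - 3\right) = \left(40 - \frac{5}{219}\right) 6 \left(5 - 3\right) = \frac{8755 \cdot 6 \cdot 2}{219} = \frac{8755}{219} \cdot 12 = \frac{35020}{73}$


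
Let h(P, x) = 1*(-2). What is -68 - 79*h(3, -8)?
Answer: 90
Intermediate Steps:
h(P, x) = -2
-68 - 79*h(3, -8) = -68 - 79*(-2) = -68 + 158 = 90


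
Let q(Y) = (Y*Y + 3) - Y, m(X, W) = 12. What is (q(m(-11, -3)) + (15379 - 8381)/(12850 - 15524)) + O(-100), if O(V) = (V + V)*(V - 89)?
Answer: 50715596/1337 ≈ 37932.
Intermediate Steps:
O(V) = 2*V*(-89 + V) (O(V) = (2*V)*(-89 + V) = 2*V*(-89 + V))
q(Y) = 3 + Y**2 - Y (q(Y) = (Y**2 + 3) - Y = (3 + Y**2) - Y = 3 + Y**2 - Y)
(q(m(-11, -3)) + (15379 - 8381)/(12850 - 15524)) + O(-100) = ((3 + 12**2 - 1*12) + (15379 - 8381)/(12850 - 15524)) + 2*(-100)*(-89 - 100) = ((3 + 144 - 12) + 6998/(-2674)) + 2*(-100)*(-189) = (135 + 6998*(-1/2674)) + 37800 = (135 - 3499/1337) + 37800 = 176996/1337 + 37800 = 50715596/1337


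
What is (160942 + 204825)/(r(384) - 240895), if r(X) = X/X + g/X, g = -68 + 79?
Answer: -140454528/92503285 ≈ -1.5184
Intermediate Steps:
g = 11
r(X) = 1 + 11/X (r(X) = X/X + 11/X = 1 + 11/X)
(160942 + 204825)/(r(384) - 240895) = (160942 + 204825)/((11 + 384)/384 - 240895) = 365767/((1/384)*395 - 240895) = 365767/(395/384 - 240895) = 365767/(-92503285/384) = 365767*(-384/92503285) = -140454528/92503285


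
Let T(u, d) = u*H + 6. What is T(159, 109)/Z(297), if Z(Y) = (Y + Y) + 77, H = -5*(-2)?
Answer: 1596/671 ≈ 2.3785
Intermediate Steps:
H = 10
T(u, d) = 6 + 10*u (T(u, d) = u*10 + 6 = 10*u + 6 = 6 + 10*u)
Z(Y) = 77 + 2*Y (Z(Y) = 2*Y + 77 = 77 + 2*Y)
T(159, 109)/Z(297) = (6 + 10*159)/(77 + 2*297) = (6 + 1590)/(77 + 594) = 1596/671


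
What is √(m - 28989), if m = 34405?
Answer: 2*√1354 ≈ 73.594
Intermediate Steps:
√(m - 28989) = √(34405 - 28989) = √5416 = 2*√1354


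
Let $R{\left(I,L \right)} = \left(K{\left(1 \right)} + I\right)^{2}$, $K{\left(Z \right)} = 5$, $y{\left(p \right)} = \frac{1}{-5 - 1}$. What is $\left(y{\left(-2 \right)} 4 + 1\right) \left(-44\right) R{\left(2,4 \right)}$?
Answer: $- \frac{2156}{3} \approx -718.67$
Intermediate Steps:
$y{\left(p \right)} = - \frac{1}{6}$ ($y{\left(p \right)} = \frac{1}{-6} = - \frac{1}{6}$)
$R{\left(I,L \right)} = \left(5 + I\right)^{2}$
$\left(y{\left(-2 \right)} 4 + 1\right) \left(-44\right) R{\left(2,4 \right)} = \left(\left(- \frac{1}{6}\right) 4 + 1\right) \left(-44\right) \left(5 + 2\right)^{2} = \left(- \frac{2}{3} + 1\right) \left(-44\right) 7^{2} = \frac{1}{3} \left(-44\right) 49 = \left(- \frac{44}{3}\right) 49 = - \frac{2156}{3}$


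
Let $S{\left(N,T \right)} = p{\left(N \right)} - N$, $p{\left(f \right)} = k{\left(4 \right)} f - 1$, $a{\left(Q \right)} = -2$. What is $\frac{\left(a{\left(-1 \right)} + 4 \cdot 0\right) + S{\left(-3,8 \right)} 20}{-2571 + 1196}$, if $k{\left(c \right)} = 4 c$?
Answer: $\frac{922}{1375} \approx 0.67055$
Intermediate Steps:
$p{\left(f \right)} = -1 + 16 f$ ($p{\left(f \right)} = 4 \cdot 4 f - 1 = 16 f - 1 = -1 + 16 f$)
$S{\left(N,T \right)} = -1 + 15 N$ ($S{\left(N,T \right)} = \left(-1 + 16 N\right) - N = -1 + 15 N$)
$\frac{\left(a{\left(-1 \right)} + 4 \cdot 0\right) + S{\left(-3,8 \right)} 20}{-2571 + 1196} = \frac{\left(-2 + 4 \cdot 0\right) + \left(-1 + 15 \left(-3\right)\right) 20}{-2571 + 1196} = \frac{\left(-2 + 0\right) + \left(-1 - 45\right) 20}{-1375} = \left(-2 - 920\right) \left(- \frac{1}{1375}\right) = \left(-922\right) \left(- \frac{1}{1375}\right) = \frac{922}{1375}$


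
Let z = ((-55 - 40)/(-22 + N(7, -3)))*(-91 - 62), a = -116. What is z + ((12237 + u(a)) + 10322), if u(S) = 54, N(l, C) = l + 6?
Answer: 20998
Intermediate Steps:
N(l, C) = 6 + l
z = -1615 (z = ((-55 - 40)/(-22 + (6 + 7)))*(-91 - 62) = -95/(-22 + 13)*(-153) = -95/(-9)*(-153) = -95*(-⅑)*(-153) = (95/9)*(-153) = -1615)
z + ((12237 + u(a)) + 10322) = -1615 + ((12237 + 54) + 10322) = -1615 + (12291 + 10322) = -1615 + 22613 = 20998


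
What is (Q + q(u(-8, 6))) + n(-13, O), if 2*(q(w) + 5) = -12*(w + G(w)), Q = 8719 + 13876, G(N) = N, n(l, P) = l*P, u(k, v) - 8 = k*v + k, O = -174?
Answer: 25428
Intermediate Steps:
u(k, v) = 8 + k + k*v (u(k, v) = 8 + (k*v + k) = 8 + (k + k*v) = 8 + k + k*v)
n(l, P) = P*l
Q = 22595
q(w) = -5 - 12*w (q(w) = -5 + (-12*(w + w))/2 = -5 + (-24*w)/2 = -5 - 12*w)
(Q + q(u(-8, 6))) + n(-13, O) = (22595 + (-5 - 12*(8 - 8 - 8*6))) - 174*(-13) = (22595 + (-5 - 12*(8 - 8 - 48))) + 2262 = (22595 + (-5 - 12*(-48))) + 2262 = (22595 + (-5 + 576)) + 2262 = (22595 + 571) + 2262 = 23166 + 2262 = 25428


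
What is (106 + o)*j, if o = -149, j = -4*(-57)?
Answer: -9804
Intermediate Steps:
j = 228
(106 + o)*j = (106 - 149)*228 = -43*228 = -9804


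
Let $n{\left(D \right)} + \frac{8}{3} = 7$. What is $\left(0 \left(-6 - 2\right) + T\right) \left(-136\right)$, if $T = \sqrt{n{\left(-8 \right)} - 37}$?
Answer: $- \frac{952 i \sqrt{6}}{3} \approx - 777.3 i$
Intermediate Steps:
$n{\left(D \right)} = \frac{13}{3}$ ($n{\left(D \right)} = - \frac{8}{3} + 7 = \frac{13}{3}$)
$T = \frac{7 i \sqrt{6}}{3}$ ($T = \sqrt{\frac{13}{3} - 37} = \sqrt{- \frac{98}{3}} = \frac{7 i \sqrt{6}}{3} \approx 5.7155 i$)
$\left(0 \left(-6 - 2\right) + T\right) \left(-136\right) = \left(0 \left(-6 - 2\right) + \frac{7 i \sqrt{6}}{3}\right) \left(-136\right) = \left(0 \left(-8\right) + \frac{7 i \sqrt{6}}{3}\right) \left(-136\right) = \left(0 + \frac{7 i \sqrt{6}}{3}\right) \left(-136\right) = \frac{7 i \sqrt{6}}{3} \left(-136\right) = - \frac{952 i \sqrt{6}}{3}$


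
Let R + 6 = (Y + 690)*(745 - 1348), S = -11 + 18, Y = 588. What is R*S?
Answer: -5394480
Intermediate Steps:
S = 7
R = -770640 (R = -6 + (588 + 690)*(745 - 1348) = -6 + 1278*(-603) = -6 - 770634 = -770640)
R*S = -770640*7 = -5394480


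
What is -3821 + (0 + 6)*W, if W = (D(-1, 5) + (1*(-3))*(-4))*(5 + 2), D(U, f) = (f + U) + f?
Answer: -2939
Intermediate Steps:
D(U, f) = U + 2*f (D(U, f) = (U + f) + f = U + 2*f)
W = 147 (W = ((-1 + 2*5) + (1*(-3))*(-4))*(5 + 2) = ((-1 + 10) - 3*(-4))*7 = (9 + 12)*7 = 21*7 = 147)
-3821 + (0 + 6)*W = -3821 + (0 + 6)*147 = -3821 + 6*147 = -3821 + 882 = -2939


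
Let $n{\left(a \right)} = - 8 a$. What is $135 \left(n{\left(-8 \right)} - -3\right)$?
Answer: $9045$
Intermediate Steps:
$135 \left(n{\left(-8 \right)} - -3\right) = 135 \left(\left(-8\right) \left(-8\right) - -3\right) = 135 \left(64 - -3\right) = 135 \left(64 + \left(-13 + 16\right)\right) = 135 \left(64 + 3\right) = 135 \cdot 67 = 9045$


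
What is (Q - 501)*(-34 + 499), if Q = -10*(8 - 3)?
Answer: -256215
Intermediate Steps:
Q = -50 (Q = -10*5 = -50)
(Q - 501)*(-34 + 499) = (-50 - 501)*(-34 + 499) = -551*465 = -256215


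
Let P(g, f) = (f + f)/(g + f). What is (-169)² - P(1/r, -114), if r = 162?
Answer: 527399051/18467 ≈ 28559.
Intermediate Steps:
P(g, f) = 2*f/(f + g) (P(g, f) = (2*f)/(f + g) = 2*f/(f + g))
(-169)² - P(1/r, -114) = (-169)² - 2*(-114)/(-114 + 1/162) = 28561 - 2*(-114)/(-114 + 1/162) = 28561 - 2*(-114)/(-18467/162) = 28561 - 2*(-114)*(-162)/18467 = 28561 - 1*36936/18467 = 28561 - 36936/18467 = 527399051/18467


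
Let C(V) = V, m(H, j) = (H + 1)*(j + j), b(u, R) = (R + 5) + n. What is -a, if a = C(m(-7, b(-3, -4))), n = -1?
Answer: 0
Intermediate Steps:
b(u, R) = 4 + R (b(u, R) = (R + 5) - 1 = (5 + R) - 1 = 4 + R)
m(H, j) = 2*j*(1 + H) (m(H, j) = (1 + H)*(2*j) = 2*j*(1 + H))
a = 0 (a = 2*(4 - 4)*(1 - 7) = 2*0*(-6) = 0)
-a = -1*0 = 0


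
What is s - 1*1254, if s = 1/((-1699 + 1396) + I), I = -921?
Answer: -1534897/1224 ≈ -1254.0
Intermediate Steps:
s = -1/1224 (s = 1/((-1699 + 1396) - 921) = 1/(-303 - 921) = 1/(-1224) = -1/1224 ≈ -0.00081699)
s - 1*1254 = -1/1224 - 1*1254 = -1/1224 - 1254 = -1534897/1224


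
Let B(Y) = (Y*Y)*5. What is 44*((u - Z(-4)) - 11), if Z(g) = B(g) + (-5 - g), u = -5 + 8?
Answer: -3828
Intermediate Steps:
u = 3
B(Y) = 5*Y**2 (B(Y) = Y**2*5 = 5*Y**2)
Z(g) = -5 - g + 5*g**2 (Z(g) = 5*g**2 + (-5 - g) = -5 - g + 5*g**2)
44*((u - Z(-4)) - 11) = 44*((3 - (-5 - 1*(-4) + 5*(-4)**2)) - 11) = 44*((3 - (-5 + 4 + 5*16)) - 11) = 44*((3 - (-5 + 4 + 80)) - 11) = 44*((3 - 1*79) - 11) = 44*((3 - 79) - 11) = 44*(-76 - 11) = 44*(-87) = -3828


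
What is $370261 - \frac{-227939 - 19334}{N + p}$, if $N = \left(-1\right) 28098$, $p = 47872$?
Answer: $\frac{7321788287}{19774} \approx 3.7027 \cdot 10^{5}$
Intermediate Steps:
$N = -28098$
$370261 - \frac{-227939 - 19334}{N + p} = 370261 - \frac{-227939 - 19334}{-28098 + 47872} = 370261 - - \frac{247273}{19774} = 370261 + \frac{247273}{19774} = \frac{7321788287}{19774}$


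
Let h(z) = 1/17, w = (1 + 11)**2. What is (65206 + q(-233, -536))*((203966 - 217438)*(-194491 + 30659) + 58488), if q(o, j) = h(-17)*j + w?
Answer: 2450909325241488/17 ≈ 1.4417e+14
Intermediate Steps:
w = 144 (w = 12**2 = 144)
h(z) = 1/17
q(o, j) = 144 + j/17 (q(o, j) = j/17 + 144 = 144 + j/17)
(65206 + q(-233, -536))*((203966 - 217438)*(-194491 + 30659) + 58488) = (65206 + (144 + (1/17)*(-536)))*((203966 - 217438)*(-194491 + 30659) + 58488) = (65206 + (144 - 536/17))*(-13472*(-163832) + 58488) = (65206 + 1912/17)*(2207144704 + 58488) = (1110414/17)*2207203192 = 2450909325241488/17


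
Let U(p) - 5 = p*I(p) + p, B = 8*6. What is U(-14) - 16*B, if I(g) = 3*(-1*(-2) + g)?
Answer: -273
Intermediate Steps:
B = 48
I(g) = 6 + 3*g (I(g) = 3*(2 + g) = 6 + 3*g)
U(p) = 5 + p + p*(6 + 3*p) (U(p) = 5 + (p*(6 + 3*p) + p) = 5 + (p + p*(6 + 3*p)) = 5 + p + p*(6 + 3*p))
U(-14) - 16*B = (5 - 14 + 3*(-14)*(2 - 14)) - 16*48 = (5 - 14 + 3*(-14)*(-12)) - 1*768 = (5 - 14 + 504) - 768 = 495 - 768 = -273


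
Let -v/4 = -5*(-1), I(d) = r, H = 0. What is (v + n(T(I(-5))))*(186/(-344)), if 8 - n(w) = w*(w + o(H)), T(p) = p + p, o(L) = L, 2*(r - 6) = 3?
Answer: 22041/172 ≈ 128.15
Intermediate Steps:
r = 15/2 (r = 6 + (½)*3 = 6 + 3/2 = 15/2 ≈ 7.5000)
I(d) = 15/2
T(p) = 2*p
n(w) = 8 - w² (n(w) = 8 - w*(w + 0) = 8 - w*w = 8 - w²)
v = -20 (v = -(-20)*(-1) = -4*5 = -20)
(v + n(T(I(-5))))*(186/(-344)) = (-20 + (8 - (2*(15/2))²))*(186/(-344)) = (-20 + (8 - 1*15²))*(186*(-1/344)) = (-20 + (8 - 1*225))*(-93/172) = (-20 + (8 - 225))*(-93/172) = (-20 - 217)*(-93/172) = -237*(-93/172) = 22041/172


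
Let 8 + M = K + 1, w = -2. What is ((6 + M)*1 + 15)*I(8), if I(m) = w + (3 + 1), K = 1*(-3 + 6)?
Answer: 34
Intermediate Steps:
K = 3 (K = 1*3 = 3)
M = -4 (M = -8 + (3 + 1) = -8 + 4 = -4)
I(m) = 2 (I(m) = -2 + (3 + 1) = -2 + 4 = 2)
((6 + M)*1 + 15)*I(8) = ((6 - 4)*1 + 15)*2 = (2*1 + 15)*2 = (2 + 15)*2 = 17*2 = 34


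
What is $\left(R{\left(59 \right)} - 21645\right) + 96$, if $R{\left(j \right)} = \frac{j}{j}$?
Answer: $-21548$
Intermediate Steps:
$R{\left(j \right)} = 1$
$\left(R{\left(59 \right)} - 21645\right) + 96 = \left(1 - 21645\right) + 96 = -21644 + 96 = -21548$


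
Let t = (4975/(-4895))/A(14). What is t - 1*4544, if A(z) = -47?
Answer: -209082077/46013 ≈ -4544.0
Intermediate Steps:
t = 995/46013 (t = (4975/(-4895))/(-47) = (4975*(-1/4895))*(-1/47) = -995/979*(-1/47) = 995/46013 ≈ 0.021624)
t - 1*4544 = 995/46013 - 1*4544 = 995/46013 - 4544 = -209082077/46013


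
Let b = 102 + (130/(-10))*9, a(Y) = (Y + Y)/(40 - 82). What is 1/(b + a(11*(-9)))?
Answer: -7/72 ≈ -0.097222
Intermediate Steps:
a(Y) = -Y/21 (a(Y) = (2*Y)/(-42) = (2*Y)*(-1/42) = -Y/21)
b = -15 (b = 102 + (130*(-⅒))*9 = 102 - 13*9 = 102 - 117 = -15)
1/(b + a(11*(-9))) = 1/(-15 - 11*(-9)/21) = 1/(-15 - 1/21*(-99)) = 1/(-15 + 33/7) = 1/(-72/7) = -7/72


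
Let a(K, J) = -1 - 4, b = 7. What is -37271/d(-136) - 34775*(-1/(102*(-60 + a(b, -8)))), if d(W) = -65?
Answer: 289759/510 ≈ 568.16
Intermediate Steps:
a(K, J) = -5
-37271/d(-136) - 34775*(-1/(102*(-60 + a(b, -8)))) = -37271/(-65) - 34775*(-1/(102*(-60 - 5))) = -37271*(-1/65) - 34775/((-65*(-102))) = 2867/5 - 34775/6630 = 2867/5 - 34775*1/6630 = 2867/5 - 535/102 = 289759/510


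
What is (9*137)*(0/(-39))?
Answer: 0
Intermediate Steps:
(9*137)*(0/(-39)) = 1233*(0*(-1/39)) = 1233*0 = 0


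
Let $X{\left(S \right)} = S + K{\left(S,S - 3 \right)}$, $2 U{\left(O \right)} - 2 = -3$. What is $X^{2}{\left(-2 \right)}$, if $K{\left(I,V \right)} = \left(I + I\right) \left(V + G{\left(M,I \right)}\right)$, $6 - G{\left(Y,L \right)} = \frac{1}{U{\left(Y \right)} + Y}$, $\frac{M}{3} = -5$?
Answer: $\frac{37636}{961} \approx 39.163$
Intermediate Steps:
$U{\left(O \right)} = - \frac{1}{2}$ ($U{\left(O \right)} = 1 + \frac{1}{2} \left(-3\right) = 1 - \frac{3}{2} = - \frac{1}{2}$)
$M = -15$ ($M = 3 \left(-5\right) = -15$)
$G{\left(Y,L \right)} = 6 - \frac{1}{- \frac{1}{2} + Y}$
$K{\left(I,V \right)} = 2 I \left(\frac{188}{31} + V\right)$ ($K{\left(I,V \right)} = \left(I + I\right) \left(V + \frac{4 \left(-2 + 3 \left(-15\right)\right)}{-1 + 2 \left(-15\right)}\right) = 2 I \left(V + \frac{4 \left(-2 - 45\right)}{-1 - 30}\right) = 2 I \left(V + 4 \frac{1}{-31} \left(-47\right)\right) = 2 I \left(V + 4 \left(- \frac{1}{31}\right) \left(-47\right)\right) = 2 I \left(V + \frac{188}{31}\right) = 2 I \left(\frac{188}{31} + V\right)$)
$X{\left(S \right)} = S + \frac{2 S \left(95 + 31 S\right)}{31}$ ($X{\left(S \right)} = S + \frac{2 S \left(188 + 31 \left(S - 3\right)\right)}{31} = S + \frac{2 S \left(188 + 31 \left(-3 + S\right)\right)}{31} = S + \frac{2 S \left(188 + \left(-93 + 31 S\right)\right)}{31} = S + \frac{2 S \left(95 + 31 S\right)}{31}$)
$X^{2}{\left(-2 \right)} = \left(\frac{1}{31} \left(-2\right) \left(221 + 62 \left(-2\right)\right)\right)^{2} = \left(\frac{1}{31} \left(-2\right) \left(221 - 124\right)\right)^{2} = \left(\frac{1}{31} \left(-2\right) 97\right)^{2} = \left(- \frac{194}{31}\right)^{2} = \frac{37636}{961}$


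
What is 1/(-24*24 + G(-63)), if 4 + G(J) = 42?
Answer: -1/538 ≈ -0.0018587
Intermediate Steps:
G(J) = 38 (G(J) = -4 + 42 = 38)
1/(-24*24 + G(-63)) = 1/(-24*24 + 38) = 1/(-576 + 38) = 1/(-538) = -1/538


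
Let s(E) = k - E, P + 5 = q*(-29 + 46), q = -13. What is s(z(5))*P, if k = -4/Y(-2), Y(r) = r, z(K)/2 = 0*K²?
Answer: -452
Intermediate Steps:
z(K) = 0 (z(K) = 2*(0*K²) = 2*0 = 0)
P = -226 (P = -5 - 13*(-29 + 46) = -5 - 13*17 = -5 - 221 = -226)
k = 2 (k = -4/(-2) = -4*(-½) = 2)
s(E) = 2 - E
s(z(5))*P = (2 - 1*0)*(-226) = (2 + 0)*(-226) = 2*(-226) = -452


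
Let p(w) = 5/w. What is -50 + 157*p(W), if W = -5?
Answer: -207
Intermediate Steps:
-50 + 157*p(W) = -50 + 157*(5/(-5)) = -50 + 157*(5*(-⅕)) = -50 + 157*(-1) = -50 - 157 = -207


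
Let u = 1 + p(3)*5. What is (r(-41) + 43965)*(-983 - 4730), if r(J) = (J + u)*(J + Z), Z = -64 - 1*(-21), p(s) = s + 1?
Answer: -260769885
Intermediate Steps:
p(s) = 1 + s
u = 21 (u = 1 + (1 + 3)*5 = 1 + 4*5 = 1 + 20 = 21)
Z = -43 (Z = -64 + 21 = -43)
r(J) = (-43 + J)*(21 + J) (r(J) = (J + 21)*(J - 43) = (21 + J)*(-43 + J) = (-43 + J)*(21 + J))
(r(-41) + 43965)*(-983 - 4730) = ((-903 + (-41)**2 - 22*(-41)) + 43965)*(-983 - 4730) = ((-903 + 1681 + 902) + 43965)*(-5713) = (1680 + 43965)*(-5713) = 45645*(-5713) = -260769885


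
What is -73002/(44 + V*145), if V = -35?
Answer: 24334/1677 ≈ 14.510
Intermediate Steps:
-73002/(44 + V*145) = -73002/(44 - 35*145) = -73002/(44 - 5075) = -73002/(-5031) = -73002*(-1/5031) = 24334/1677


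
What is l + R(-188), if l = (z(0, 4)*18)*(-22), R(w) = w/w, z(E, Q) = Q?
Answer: -1583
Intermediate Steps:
R(w) = 1
l = -1584 (l = (4*18)*(-22) = 72*(-22) = -1584)
l + R(-188) = -1584 + 1 = -1583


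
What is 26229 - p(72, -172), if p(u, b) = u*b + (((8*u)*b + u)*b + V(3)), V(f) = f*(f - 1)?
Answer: -16989393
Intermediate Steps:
V(f) = f*(-1 + f)
p(u, b) = 6 + b*u + b*(u + 8*b*u) (p(u, b) = u*b + (((8*u)*b + u)*b + 3*(-1 + 3)) = b*u + ((8*b*u + u)*b + 3*2) = b*u + ((u + 8*b*u)*b + 6) = b*u + (b*(u + 8*b*u) + 6) = b*u + (6 + b*(u + 8*b*u)) = 6 + b*u + b*(u + 8*b*u))
26229 - p(72, -172) = 26229 - (6 + 2*(-172)*72 + 8*72*(-172)**2) = 26229 - (6 - 24768 + 8*72*29584) = 26229 - (6 - 24768 + 17040384) = 26229 - 1*17015622 = 26229 - 17015622 = -16989393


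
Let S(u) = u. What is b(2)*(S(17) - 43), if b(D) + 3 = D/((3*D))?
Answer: 208/3 ≈ 69.333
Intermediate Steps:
b(D) = -8/3 (b(D) = -3 + D/((3*D)) = -3 + D*(1/(3*D)) = -3 + ⅓ = -8/3)
b(2)*(S(17) - 43) = -8*(17 - 43)/3 = -8/3*(-26) = 208/3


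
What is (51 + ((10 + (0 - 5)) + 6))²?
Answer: 3844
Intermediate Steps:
(51 + ((10 + (0 - 5)) + 6))² = (51 + ((10 - 5) + 6))² = (51 + (5 + 6))² = (51 + 11)² = 62² = 3844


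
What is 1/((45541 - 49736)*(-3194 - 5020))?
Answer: 1/34457730 ≈ 2.9021e-8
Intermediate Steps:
1/((45541 - 49736)*(-3194 - 5020)) = 1/(-4195*(-8214)) = 1/34457730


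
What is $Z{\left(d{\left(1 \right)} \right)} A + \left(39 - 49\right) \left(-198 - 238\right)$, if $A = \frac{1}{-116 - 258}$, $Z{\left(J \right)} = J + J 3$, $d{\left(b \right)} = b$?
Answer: $\frac{815318}{187} \approx 4360.0$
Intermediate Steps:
$Z{\left(J \right)} = 4 J$ ($Z{\left(J \right)} = J + 3 J = 4 J$)
$A = - \frac{1}{374}$ ($A = \frac{1}{-374} = - \frac{1}{374} \approx -0.0026738$)
$Z{\left(d{\left(1 \right)} \right)} A + \left(39 - 49\right) \left(-198 - 238\right) = 4 \cdot 1 \left(- \frac{1}{374}\right) + \left(39 - 49\right) \left(-198 - 238\right) = 4 \left(- \frac{1}{374}\right) - -4360 = - \frac{2}{187} + 4360 = \frac{815318}{187}$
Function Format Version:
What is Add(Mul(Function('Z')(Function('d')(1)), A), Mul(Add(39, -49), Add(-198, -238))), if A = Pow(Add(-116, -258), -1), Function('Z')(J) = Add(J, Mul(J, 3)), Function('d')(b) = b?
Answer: Rational(815318, 187) ≈ 4360.0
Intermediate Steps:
Function('Z')(J) = Mul(4, J) (Function('Z')(J) = Add(J, Mul(3, J)) = Mul(4, J))
A = Rational(-1, 374) (A = Pow(-374, -1) = Rational(-1, 374) ≈ -0.0026738)
Add(Mul(Function('Z')(Function('d')(1)), A), Mul(Add(39, -49), Add(-198, -238))) = Add(Mul(Mul(4, 1), Rational(-1, 374)), Mul(Add(39, -49), Add(-198, -238))) = Add(Mul(4, Rational(-1, 374)), Mul(-10, -436)) = Add(Rational(-2, 187), 4360) = Rational(815318, 187)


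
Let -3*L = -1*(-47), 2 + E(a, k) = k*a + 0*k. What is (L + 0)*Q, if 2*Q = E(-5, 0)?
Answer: 47/3 ≈ 15.667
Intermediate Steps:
E(a, k) = -2 + a*k (E(a, k) = -2 + (k*a + 0*k) = -2 + (a*k + 0) = -2 + a*k)
Q = -1 (Q = (-2 - 5*0)/2 = (-2 + 0)/2 = (1/2)*(-2) = -1)
L = -47/3 (L = -(-1)*(-47)/3 = -1/3*47 = -47/3 ≈ -15.667)
(L + 0)*Q = (-47/3 + 0)*(-1) = -47/3*(-1) = 47/3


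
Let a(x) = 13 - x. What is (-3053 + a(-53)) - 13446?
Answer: -16433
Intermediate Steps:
(-3053 + a(-53)) - 13446 = (-3053 + (13 - 1*(-53))) - 13446 = (-3053 + (13 + 53)) - 13446 = (-3053 + 66) - 13446 = -2987 - 13446 = -16433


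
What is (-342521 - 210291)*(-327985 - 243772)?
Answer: 316074130684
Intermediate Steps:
(-342521 - 210291)*(-327985 - 243772) = -552812*(-571757) = 316074130684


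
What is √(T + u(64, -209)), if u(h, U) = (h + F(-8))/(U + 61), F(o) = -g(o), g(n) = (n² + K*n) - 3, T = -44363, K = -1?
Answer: I*√242931603/74 ≈ 210.63*I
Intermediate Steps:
g(n) = -3 + n² - n (g(n) = (n² - n) - 3 = -3 + n² - n)
F(o) = 3 + o - o² (F(o) = -(-3 + o² - o) = 3 + o - o²)
u(h, U) = (-69 + h)/(61 + U) (u(h, U) = (h + (3 - 8 - 1*(-8)²))/(U + 61) = (h + (3 - 8 - 1*64))/(61 + U) = (h + (3 - 8 - 64))/(61 + U) = (h - 69)/(61 + U) = (-69 + h)/(61 + U))
√(T + u(64, -209)) = √(-44363 + (-69 + 64)/(61 - 209)) = √(-44363 - 5/(-148)) = √(-44363 - 1/148*(-5)) = √(-44363 + 5/148) = √(-6565719/148) = I*√242931603/74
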